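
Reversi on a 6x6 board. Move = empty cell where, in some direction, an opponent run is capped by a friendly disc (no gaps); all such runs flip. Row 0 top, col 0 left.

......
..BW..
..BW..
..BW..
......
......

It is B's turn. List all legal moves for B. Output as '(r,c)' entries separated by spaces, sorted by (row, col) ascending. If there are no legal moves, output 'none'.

(0,2): no bracket -> illegal
(0,3): no bracket -> illegal
(0,4): flips 1 -> legal
(1,4): flips 2 -> legal
(2,4): flips 1 -> legal
(3,4): flips 2 -> legal
(4,2): no bracket -> illegal
(4,3): no bracket -> illegal
(4,4): flips 1 -> legal

Answer: (0,4) (1,4) (2,4) (3,4) (4,4)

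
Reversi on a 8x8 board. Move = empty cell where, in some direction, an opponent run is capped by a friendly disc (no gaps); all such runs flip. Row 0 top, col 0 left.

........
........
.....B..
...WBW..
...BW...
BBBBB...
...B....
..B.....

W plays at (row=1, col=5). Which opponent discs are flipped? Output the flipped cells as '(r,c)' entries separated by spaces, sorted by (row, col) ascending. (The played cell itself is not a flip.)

Answer: (2,5)

Derivation:
Dir NW: first cell '.' (not opp) -> no flip
Dir N: first cell '.' (not opp) -> no flip
Dir NE: first cell '.' (not opp) -> no flip
Dir W: first cell '.' (not opp) -> no flip
Dir E: first cell '.' (not opp) -> no flip
Dir SW: first cell '.' (not opp) -> no flip
Dir S: opp run (2,5) capped by W -> flip
Dir SE: first cell '.' (not opp) -> no flip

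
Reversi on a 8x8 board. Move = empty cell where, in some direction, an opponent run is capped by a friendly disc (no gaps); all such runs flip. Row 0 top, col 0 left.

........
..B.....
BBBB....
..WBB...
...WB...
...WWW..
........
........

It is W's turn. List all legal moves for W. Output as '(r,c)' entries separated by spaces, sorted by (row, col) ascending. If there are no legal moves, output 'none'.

Answer: (0,2) (1,0) (1,1) (1,3) (1,4) (2,4) (2,5) (3,5) (4,5)

Derivation:
(0,1): no bracket -> illegal
(0,2): flips 2 -> legal
(0,3): no bracket -> illegal
(1,0): flips 1 -> legal
(1,1): flips 3 -> legal
(1,3): flips 2 -> legal
(1,4): flips 1 -> legal
(2,4): flips 2 -> legal
(2,5): flips 1 -> legal
(3,0): no bracket -> illegal
(3,1): no bracket -> illegal
(3,5): flips 3 -> legal
(4,2): no bracket -> illegal
(4,5): flips 1 -> legal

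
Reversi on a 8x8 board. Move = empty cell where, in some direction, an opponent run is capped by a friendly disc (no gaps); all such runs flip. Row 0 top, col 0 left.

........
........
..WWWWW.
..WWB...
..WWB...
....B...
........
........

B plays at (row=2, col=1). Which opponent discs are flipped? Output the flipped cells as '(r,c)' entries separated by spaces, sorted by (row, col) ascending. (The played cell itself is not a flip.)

Dir NW: first cell '.' (not opp) -> no flip
Dir N: first cell '.' (not opp) -> no flip
Dir NE: first cell '.' (not opp) -> no flip
Dir W: first cell '.' (not opp) -> no flip
Dir E: opp run (2,2) (2,3) (2,4) (2,5) (2,6), next='.' -> no flip
Dir SW: first cell '.' (not opp) -> no flip
Dir S: first cell '.' (not opp) -> no flip
Dir SE: opp run (3,2) (4,3) capped by B -> flip

Answer: (3,2) (4,3)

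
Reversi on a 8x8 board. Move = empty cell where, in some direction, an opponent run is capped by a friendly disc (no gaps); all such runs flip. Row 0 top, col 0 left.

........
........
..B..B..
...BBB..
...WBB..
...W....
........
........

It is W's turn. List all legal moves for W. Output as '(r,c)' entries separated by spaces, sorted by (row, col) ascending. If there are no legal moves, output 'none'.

Answer: (1,6) (2,3) (2,6) (4,6)

Derivation:
(1,1): no bracket -> illegal
(1,2): no bracket -> illegal
(1,3): no bracket -> illegal
(1,4): no bracket -> illegal
(1,5): no bracket -> illegal
(1,6): flips 2 -> legal
(2,1): no bracket -> illegal
(2,3): flips 1 -> legal
(2,4): no bracket -> illegal
(2,6): flips 2 -> legal
(3,1): no bracket -> illegal
(3,2): no bracket -> illegal
(3,6): no bracket -> illegal
(4,2): no bracket -> illegal
(4,6): flips 2 -> legal
(5,4): no bracket -> illegal
(5,5): no bracket -> illegal
(5,6): no bracket -> illegal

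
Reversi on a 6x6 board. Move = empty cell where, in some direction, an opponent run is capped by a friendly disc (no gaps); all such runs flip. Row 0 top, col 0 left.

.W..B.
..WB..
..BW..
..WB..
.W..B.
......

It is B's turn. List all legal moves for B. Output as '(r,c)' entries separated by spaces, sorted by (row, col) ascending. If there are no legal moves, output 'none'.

Answer: (0,2) (1,1) (2,4) (3,1) (4,2)

Derivation:
(0,0): no bracket -> illegal
(0,2): flips 1 -> legal
(0,3): no bracket -> illegal
(1,0): no bracket -> illegal
(1,1): flips 1 -> legal
(1,4): no bracket -> illegal
(2,1): no bracket -> illegal
(2,4): flips 1 -> legal
(3,0): no bracket -> illegal
(3,1): flips 1 -> legal
(3,4): no bracket -> illegal
(4,0): no bracket -> illegal
(4,2): flips 1 -> legal
(4,3): no bracket -> illegal
(5,0): no bracket -> illegal
(5,1): no bracket -> illegal
(5,2): no bracket -> illegal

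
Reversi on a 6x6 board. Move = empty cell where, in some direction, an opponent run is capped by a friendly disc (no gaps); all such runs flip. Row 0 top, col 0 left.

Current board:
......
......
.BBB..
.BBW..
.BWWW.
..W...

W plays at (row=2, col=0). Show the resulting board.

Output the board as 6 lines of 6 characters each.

Place W at (2,0); scan 8 dirs for brackets.
Dir NW: edge -> no flip
Dir N: first cell '.' (not opp) -> no flip
Dir NE: first cell '.' (not opp) -> no flip
Dir W: edge -> no flip
Dir E: opp run (2,1) (2,2) (2,3), next='.' -> no flip
Dir SW: edge -> no flip
Dir S: first cell '.' (not opp) -> no flip
Dir SE: opp run (3,1) capped by W -> flip
All flips: (3,1)

Answer: ......
......
WBBB..
.WBW..
.BWWW.
..W...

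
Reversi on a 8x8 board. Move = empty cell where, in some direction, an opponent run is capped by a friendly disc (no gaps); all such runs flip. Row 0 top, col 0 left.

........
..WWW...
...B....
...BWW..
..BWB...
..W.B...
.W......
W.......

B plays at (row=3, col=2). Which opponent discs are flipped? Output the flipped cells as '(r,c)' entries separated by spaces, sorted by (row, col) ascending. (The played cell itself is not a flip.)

Dir NW: first cell '.' (not opp) -> no flip
Dir N: first cell '.' (not opp) -> no flip
Dir NE: first cell 'B' (not opp) -> no flip
Dir W: first cell '.' (not opp) -> no flip
Dir E: first cell 'B' (not opp) -> no flip
Dir SW: first cell '.' (not opp) -> no flip
Dir S: first cell 'B' (not opp) -> no flip
Dir SE: opp run (4,3) capped by B -> flip

Answer: (4,3)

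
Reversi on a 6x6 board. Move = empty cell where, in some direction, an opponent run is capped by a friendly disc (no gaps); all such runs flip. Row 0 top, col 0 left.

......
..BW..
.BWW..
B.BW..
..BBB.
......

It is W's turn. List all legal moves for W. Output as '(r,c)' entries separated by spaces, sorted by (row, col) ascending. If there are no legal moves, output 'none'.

(0,1): flips 1 -> legal
(0,2): flips 1 -> legal
(0,3): no bracket -> illegal
(1,0): no bracket -> illegal
(1,1): flips 1 -> legal
(2,0): flips 1 -> legal
(3,1): flips 1 -> legal
(3,4): no bracket -> illegal
(3,5): no bracket -> illegal
(4,0): no bracket -> illegal
(4,1): flips 1 -> legal
(4,5): no bracket -> illegal
(5,1): flips 1 -> legal
(5,2): flips 2 -> legal
(5,3): flips 1 -> legal
(5,4): no bracket -> illegal
(5,5): flips 1 -> legal

Answer: (0,1) (0,2) (1,1) (2,0) (3,1) (4,1) (5,1) (5,2) (5,3) (5,5)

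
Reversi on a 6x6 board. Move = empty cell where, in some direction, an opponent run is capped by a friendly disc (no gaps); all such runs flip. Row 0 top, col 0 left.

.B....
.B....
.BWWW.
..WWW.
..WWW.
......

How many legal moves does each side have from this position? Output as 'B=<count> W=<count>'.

Answer: B=3 W=3

Derivation:
-- B to move --
(1,2): no bracket -> illegal
(1,3): no bracket -> illegal
(1,4): no bracket -> illegal
(1,5): no bracket -> illegal
(2,5): flips 3 -> legal
(3,1): no bracket -> illegal
(3,5): no bracket -> illegal
(4,1): no bracket -> illegal
(4,5): no bracket -> illegal
(5,1): no bracket -> illegal
(5,2): no bracket -> illegal
(5,3): no bracket -> illegal
(5,4): flips 2 -> legal
(5,5): flips 3 -> legal
B mobility = 3
-- W to move --
(0,0): flips 1 -> legal
(0,2): no bracket -> illegal
(1,0): flips 1 -> legal
(1,2): no bracket -> illegal
(2,0): flips 1 -> legal
(3,0): no bracket -> illegal
(3,1): no bracket -> illegal
W mobility = 3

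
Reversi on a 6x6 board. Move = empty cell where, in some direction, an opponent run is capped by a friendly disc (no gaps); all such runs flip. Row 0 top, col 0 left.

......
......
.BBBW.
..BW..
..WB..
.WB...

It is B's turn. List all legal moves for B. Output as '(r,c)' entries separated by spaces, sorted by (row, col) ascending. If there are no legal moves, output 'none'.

(1,3): no bracket -> illegal
(1,4): no bracket -> illegal
(1,5): no bracket -> illegal
(2,5): flips 1 -> legal
(3,1): no bracket -> illegal
(3,4): flips 1 -> legal
(3,5): no bracket -> illegal
(4,0): no bracket -> illegal
(4,1): flips 1 -> legal
(4,4): flips 1 -> legal
(5,0): flips 1 -> legal
(5,3): no bracket -> illegal

Answer: (2,5) (3,4) (4,1) (4,4) (5,0)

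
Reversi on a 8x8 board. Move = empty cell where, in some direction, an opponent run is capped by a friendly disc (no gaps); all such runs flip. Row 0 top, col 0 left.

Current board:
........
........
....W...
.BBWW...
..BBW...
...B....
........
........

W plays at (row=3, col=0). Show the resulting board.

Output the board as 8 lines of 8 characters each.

Place W at (3,0); scan 8 dirs for brackets.
Dir NW: edge -> no flip
Dir N: first cell '.' (not opp) -> no flip
Dir NE: first cell '.' (not opp) -> no flip
Dir W: edge -> no flip
Dir E: opp run (3,1) (3,2) capped by W -> flip
Dir SW: edge -> no flip
Dir S: first cell '.' (not opp) -> no flip
Dir SE: first cell '.' (not opp) -> no flip
All flips: (3,1) (3,2)

Answer: ........
........
....W...
WWWWW...
..BBW...
...B....
........
........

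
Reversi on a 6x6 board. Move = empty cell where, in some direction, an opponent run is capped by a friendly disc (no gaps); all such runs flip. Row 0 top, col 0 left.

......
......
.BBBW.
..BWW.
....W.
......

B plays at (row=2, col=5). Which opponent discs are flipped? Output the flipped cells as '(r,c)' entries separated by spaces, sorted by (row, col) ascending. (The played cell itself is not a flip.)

Dir NW: first cell '.' (not opp) -> no flip
Dir N: first cell '.' (not opp) -> no flip
Dir NE: edge -> no flip
Dir W: opp run (2,4) capped by B -> flip
Dir E: edge -> no flip
Dir SW: opp run (3,4), next='.' -> no flip
Dir S: first cell '.' (not opp) -> no flip
Dir SE: edge -> no flip

Answer: (2,4)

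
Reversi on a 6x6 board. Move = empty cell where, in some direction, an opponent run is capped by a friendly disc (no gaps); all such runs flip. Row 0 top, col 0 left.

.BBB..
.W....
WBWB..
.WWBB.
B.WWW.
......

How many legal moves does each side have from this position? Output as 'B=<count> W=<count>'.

Answer: B=9 W=6

Derivation:
-- B to move --
(0,0): flips 2 -> legal
(1,0): no bracket -> illegal
(1,2): no bracket -> illegal
(1,3): flips 2 -> legal
(3,0): flips 2 -> legal
(3,5): no bracket -> illegal
(4,1): flips 2 -> legal
(4,5): no bracket -> illegal
(5,1): flips 1 -> legal
(5,2): flips 1 -> legal
(5,3): flips 1 -> legal
(5,4): flips 3 -> legal
(5,5): flips 1 -> legal
B mobility = 9
-- W to move --
(0,0): no bracket -> illegal
(0,4): no bracket -> illegal
(1,0): flips 1 -> legal
(1,2): no bracket -> illegal
(1,3): flips 2 -> legal
(1,4): flips 1 -> legal
(2,4): flips 3 -> legal
(2,5): flips 1 -> legal
(3,0): no bracket -> illegal
(3,5): flips 2 -> legal
(4,1): no bracket -> illegal
(4,5): no bracket -> illegal
(5,0): no bracket -> illegal
(5,1): no bracket -> illegal
W mobility = 6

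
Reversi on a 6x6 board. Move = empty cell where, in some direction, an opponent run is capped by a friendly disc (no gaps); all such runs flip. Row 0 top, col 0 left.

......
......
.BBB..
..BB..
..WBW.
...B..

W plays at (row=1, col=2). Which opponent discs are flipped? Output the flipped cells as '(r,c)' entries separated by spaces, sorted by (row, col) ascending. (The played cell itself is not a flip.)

Dir NW: first cell '.' (not opp) -> no flip
Dir N: first cell '.' (not opp) -> no flip
Dir NE: first cell '.' (not opp) -> no flip
Dir W: first cell '.' (not opp) -> no flip
Dir E: first cell '.' (not opp) -> no flip
Dir SW: opp run (2,1), next='.' -> no flip
Dir S: opp run (2,2) (3,2) capped by W -> flip
Dir SE: opp run (2,3), next='.' -> no flip

Answer: (2,2) (3,2)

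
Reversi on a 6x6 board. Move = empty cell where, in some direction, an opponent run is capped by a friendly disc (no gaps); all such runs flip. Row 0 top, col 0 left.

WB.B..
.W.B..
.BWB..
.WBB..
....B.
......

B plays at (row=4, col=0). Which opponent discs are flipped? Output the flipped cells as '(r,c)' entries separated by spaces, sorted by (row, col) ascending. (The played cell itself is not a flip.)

Answer: (2,2) (3,1)

Derivation:
Dir NW: edge -> no flip
Dir N: first cell '.' (not opp) -> no flip
Dir NE: opp run (3,1) (2,2) capped by B -> flip
Dir W: edge -> no flip
Dir E: first cell '.' (not opp) -> no flip
Dir SW: edge -> no flip
Dir S: first cell '.' (not opp) -> no flip
Dir SE: first cell '.' (not opp) -> no flip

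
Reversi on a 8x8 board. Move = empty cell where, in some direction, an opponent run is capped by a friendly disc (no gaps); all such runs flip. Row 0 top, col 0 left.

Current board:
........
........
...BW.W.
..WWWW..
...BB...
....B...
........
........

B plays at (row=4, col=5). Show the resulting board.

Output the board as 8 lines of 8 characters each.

Answer: ........
........
...BW.W.
..WWBW..
...BBB..
....B...
........
........

Derivation:
Place B at (4,5); scan 8 dirs for brackets.
Dir NW: opp run (3,4) capped by B -> flip
Dir N: opp run (3,5), next='.' -> no flip
Dir NE: first cell '.' (not opp) -> no flip
Dir W: first cell 'B' (not opp) -> no flip
Dir E: first cell '.' (not opp) -> no flip
Dir SW: first cell 'B' (not opp) -> no flip
Dir S: first cell '.' (not opp) -> no flip
Dir SE: first cell '.' (not opp) -> no flip
All flips: (3,4)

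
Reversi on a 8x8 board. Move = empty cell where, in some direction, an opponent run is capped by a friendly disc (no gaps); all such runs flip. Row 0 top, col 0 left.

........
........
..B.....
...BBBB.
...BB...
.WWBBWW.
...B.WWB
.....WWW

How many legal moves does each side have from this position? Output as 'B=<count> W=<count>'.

Answer: B=6 W=5

Derivation:
-- B to move --
(4,0): no bracket -> illegal
(4,1): flips 1 -> legal
(4,2): no bracket -> illegal
(4,5): flips 1 -> legal
(4,6): no bracket -> illegal
(4,7): no bracket -> illegal
(5,0): flips 2 -> legal
(5,7): flips 2 -> legal
(6,0): no bracket -> illegal
(6,1): flips 1 -> legal
(6,2): no bracket -> illegal
(6,4): flips 2 -> legal
(7,4): no bracket -> illegal
B mobility = 6
-- W to move --
(1,1): flips 3 -> legal
(1,2): no bracket -> illegal
(1,3): no bracket -> illegal
(2,1): no bracket -> illegal
(2,3): no bracket -> illegal
(2,4): no bracket -> illegal
(2,5): flips 2 -> legal
(2,6): no bracket -> illegal
(2,7): no bracket -> illegal
(3,1): no bracket -> illegal
(3,2): flips 2 -> legal
(3,7): no bracket -> illegal
(4,2): no bracket -> illegal
(4,5): no bracket -> illegal
(4,6): no bracket -> illegal
(4,7): no bracket -> illegal
(5,7): flips 1 -> legal
(6,2): no bracket -> illegal
(6,4): no bracket -> illegal
(7,2): no bracket -> illegal
(7,3): no bracket -> illegal
(7,4): flips 1 -> legal
W mobility = 5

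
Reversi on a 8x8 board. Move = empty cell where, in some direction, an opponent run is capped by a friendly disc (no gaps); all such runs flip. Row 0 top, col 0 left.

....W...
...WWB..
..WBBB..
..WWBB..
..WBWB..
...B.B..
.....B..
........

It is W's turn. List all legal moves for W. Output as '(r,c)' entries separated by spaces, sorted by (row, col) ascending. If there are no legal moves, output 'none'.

Answer: (0,6) (1,6) (2,6) (3,6) (4,6) (5,4) (6,2) (6,3) (6,4) (6,6)

Derivation:
(0,5): no bracket -> illegal
(0,6): flips 2 -> legal
(1,2): no bracket -> illegal
(1,6): flips 1 -> legal
(2,6): flips 5 -> legal
(3,6): flips 3 -> legal
(4,6): flips 3 -> legal
(5,2): no bracket -> illegal
(5,4): flips 1 -> legal
(5,6): no bracket -> illegal
(6,2): flips 1 -> legal
(6,3): flips 2 -> legal
(6,4): flips 1 -> legal
(6,6): flips 1 -> legal
(7,4): no bracket -> illegal
(7,5): no bracket -> illegal
(7,6): no bracket -> illegal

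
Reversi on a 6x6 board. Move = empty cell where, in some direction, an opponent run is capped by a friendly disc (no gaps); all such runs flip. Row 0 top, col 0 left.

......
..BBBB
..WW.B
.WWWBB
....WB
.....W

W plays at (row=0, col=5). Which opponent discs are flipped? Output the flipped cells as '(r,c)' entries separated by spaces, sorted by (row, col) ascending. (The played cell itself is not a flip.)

Answer: (1,4) (1,5) (2,5) (3,5) (4,5)

Derivation:
Dir NW: edge -> no flip
Dir N: edge -> no flip
Dir NE: edge -> no flip
Dir W: first cell '.' (not opp) -> no flip
Dir E: edge -> no flip
Dir SW: opp run (1,4) capped by W -> flip
Dir S: opp run (1,5) (2,5) (3,5) (4,5) capped by W -> flip
Dir SE: edge -> no flip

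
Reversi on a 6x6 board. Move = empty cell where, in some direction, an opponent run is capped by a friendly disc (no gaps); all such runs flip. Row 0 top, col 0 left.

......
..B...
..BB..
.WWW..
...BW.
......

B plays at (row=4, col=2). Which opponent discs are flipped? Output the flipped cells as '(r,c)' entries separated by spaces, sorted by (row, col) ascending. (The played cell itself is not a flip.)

Dir NW: opp run (3,1), next='.' -> no flip
Dir N: opp run (3,2) capped by B -> flip
Dir NE: opp run (3,3), next='.' -> no flip
Dir W: first cell '.' (not opp) -> no flip
Dir E: first cell 'B' (not opp) -> no flip
Dir SW: first cell '.' (not opp) -> no flip
Dir S: first cell '.' (not opp) -> no flip
Dir SE: first cell '.' (not opp) -> no flip

Answer: (3,2)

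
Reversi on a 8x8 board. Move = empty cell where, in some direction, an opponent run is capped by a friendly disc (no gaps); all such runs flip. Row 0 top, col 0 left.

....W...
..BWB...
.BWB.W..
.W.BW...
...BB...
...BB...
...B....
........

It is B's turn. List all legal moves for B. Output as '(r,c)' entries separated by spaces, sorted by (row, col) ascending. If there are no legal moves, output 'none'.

Answer: (0,3) (1,1) (1,6) (2,4) (3,2) (3,5) (3,6) (4,1) (4,5)

Derivation:
(0,2): no bracket -> illegal
(0,3): flips 1 -> legal
(0,5): no bracket -> illegal
(1,1): flips 1 -> legal
(1,5): no bracket -> illegal
(1,6): flips 2 -> legal
(2,0): no bracket -> illegal
(2,4): flips 1 -> legal
(2,6): no bracket -> illegal
(3,0): no bracket -> illegal
(3,2): flips 1 -> legal
(3,5): flips 1 -> legal
(3,6): flips 1 -> legal
(4,0): no bracket -> illegal
(4,1): flips 1 -> legal
(4,2): no bracket -> illegal
(4,5): flips 1 -> legal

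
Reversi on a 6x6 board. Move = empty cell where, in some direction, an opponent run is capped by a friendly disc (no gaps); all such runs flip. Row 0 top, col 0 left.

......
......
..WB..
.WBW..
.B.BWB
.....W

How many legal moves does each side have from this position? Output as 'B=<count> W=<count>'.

-- B to move --
(1,1): no bracket -> illegal
(1,2): flips 1 -> legal
(1,3): no bracket -> illegal
(2,0): no bracket -> illegal
(2,1): flips 2 -> legal
(2,4): no bracket -> illegal
(3,0): flips 1 -> legal
(3,4): flips 1 -> legal
(3,5): no bracket -> illegal
(4,0): no bracket -> illegal
(4,2): no bracket -> illegal
(5,3): no bracket -> illegal
(5,4): no bracket -> illegal
B mobility = 4
-- W to move --
(1,2): no bracket -> illegal
(1,3): flips 1 -> legal
(1,4): no bracket -> illegal
(2,1): no bracket -> illegal
(2,4): flips 1 -> legal
(3,0): no bracket -> illegal
(3,4): no bracket -> illegal
(3,5): flips 1 -> legal
(4,0): no bracket -> illegal
(4,2): flips 2 -> legal
(5,0): no bracket -> illegal
(5,1): flips 1 -> legal
(5,2): no bracket -> illegal
(5,3): flips 1 -> legal
(5,4): no bracket -> illegal
W mobility = 6

Answer: B=4 W=6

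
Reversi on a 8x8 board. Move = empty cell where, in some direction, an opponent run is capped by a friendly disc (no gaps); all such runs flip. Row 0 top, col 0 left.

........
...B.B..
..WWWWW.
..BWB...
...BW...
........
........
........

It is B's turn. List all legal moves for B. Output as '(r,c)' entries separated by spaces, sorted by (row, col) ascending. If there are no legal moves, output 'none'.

Answer: (1,2) (1,4) (1,6) (3,1) (3,5) (3,7) (4,2) (4,5) (5,4)

Derivation:
(1,1): no bracket -> illegal
(1,2): flips 2 -> legal
(1,4): flips 2 -> legal
(1,6): flips 1 -> legal
(1,7): no bracket -> illegal
(2,1): no bracket -> illegal
(2,7): no bracket -> illegal
(3,1): flips 1 -> legal
(3,5): flips 2 -> legal
(3,6): no bracket -> illegal
(3,7): flips 1 -> legal
(4,2): flips 2 -> legal
(4,5): flips 1 -> legal
(5,3): no bracket -> illegal
(5,4): flips 1 -> legal
(5,5): no bracket -> illegal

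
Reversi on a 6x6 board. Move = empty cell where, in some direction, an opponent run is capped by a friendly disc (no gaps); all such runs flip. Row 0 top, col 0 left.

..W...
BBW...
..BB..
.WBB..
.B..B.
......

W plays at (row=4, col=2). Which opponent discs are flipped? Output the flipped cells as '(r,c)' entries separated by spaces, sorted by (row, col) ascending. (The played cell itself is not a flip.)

Dir NW: first cell 'W' (not opp) -> no flip
Dir N: opp run (3,2) (2,2) capped by W -> flip
Dir NE: opp run (3,3), next='.' -> no flip
Dir W: opp run (4,1), next='.' -> no flip
Dir E: first cell '.' (not opp) -> no flip
Dir SW: first cell '.' (not opp) -> no flip
Dir S: first cell '.' (not opp) -> no flip
Dir SE: first cell '.' (not opp) -> no flip

Answer: (2,2) (3,2)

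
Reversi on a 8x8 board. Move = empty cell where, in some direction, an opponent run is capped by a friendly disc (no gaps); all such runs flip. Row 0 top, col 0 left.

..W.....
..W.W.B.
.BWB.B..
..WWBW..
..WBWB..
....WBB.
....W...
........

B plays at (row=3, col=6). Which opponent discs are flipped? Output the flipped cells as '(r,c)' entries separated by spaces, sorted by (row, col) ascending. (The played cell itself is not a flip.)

Dir NW: first cell 'B' (not opp) -> no flip
Dir N: first cell '.' (not opp) -> no flip
Dir NE: first cell '.' (not opp) -> no flip
Dir W: opp run (3,5) capped by B -> flip
Dir E: first cell '.' (not opp) -> no flip
Dir SW: first cell 'B' (not opp) -> no flip
Dir S: first cell '.' (not opp) -> no flip
Dir SE: first cell '.' (not opp) -> no flip

Answer: (3,5)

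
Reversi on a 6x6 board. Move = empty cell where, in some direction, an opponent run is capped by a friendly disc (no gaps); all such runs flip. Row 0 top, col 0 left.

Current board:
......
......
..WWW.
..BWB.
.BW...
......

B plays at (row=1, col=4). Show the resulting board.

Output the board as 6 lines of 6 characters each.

Place B at (1,4); scan 8 dirs for brackets.
Dir NW: first cell '.' (not opp) -> no flip
Dir N: first cell '.' (not opp) -> no flip
Dir NE: first cell '.' (not opp) -> no flip
Dir W: first cell '.' (not opp) -> no flip
Dir E: first cell '.' (not opp) -> no flip
Dir SW: opp run (2,3) capped by B -> flip
Dir S: opp run (2,4) capped by B -> flip
Dir SE: first cell '.' (not opp) -> no flip
All flips: (2,3) (2,4)

Answer: ......
....B.
..WBB.
..BWB.
.BW...
......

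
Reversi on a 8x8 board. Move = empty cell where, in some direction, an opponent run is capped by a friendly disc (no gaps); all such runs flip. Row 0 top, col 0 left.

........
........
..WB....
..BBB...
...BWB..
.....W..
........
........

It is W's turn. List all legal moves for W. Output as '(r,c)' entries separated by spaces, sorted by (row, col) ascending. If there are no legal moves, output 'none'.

Answer: (2,4) (3,5) (4,2) (4,6)

Derivation:
(1,2): no bracket -> illegal
(1,3): no bracket -> illegal
(1,4): no bracket -> illegal
(2,1): no bracket -> illegal
(2,4): flips 2 -> legal
(2,5): no bracket -> illegal
(3,1): no bracket -> illegal
(3,5): flips 1 -> legal
(3,6): no bracket -> illegal
(4,1): no bracket -> illegal
(4,2): flips 2 -> legal
(4,6): flips 1 -> legal
(5,2): no bracket -> illegal
(5,3): no bracket -> illegal
(5,4): no bracket -> illegal
(5,6): no bracket -> illegal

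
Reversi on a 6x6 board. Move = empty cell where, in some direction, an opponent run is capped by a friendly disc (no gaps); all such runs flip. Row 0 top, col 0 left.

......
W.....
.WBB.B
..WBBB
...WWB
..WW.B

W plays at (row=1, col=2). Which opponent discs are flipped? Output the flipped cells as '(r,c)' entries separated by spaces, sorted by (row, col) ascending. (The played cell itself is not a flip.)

Dir NW: first cell '.' (not opp) -> no flip
Dir N: first cell '.' (not opp) -> no flip
Dir NE: first cell '.' (not opp) -> no flip
Dir W: first cell '.' (not opp) -> no flip
Dir E: first cell '.' (not opp) -> no flip
Dir SW: first cell 'W' (not opp) -> no flip
Dir S: opp run (2,2) capped by W -> flip
Dir SE: opp run (2,3) (3,4) (4,5), next=edge -> no flip

Answer: (2,2)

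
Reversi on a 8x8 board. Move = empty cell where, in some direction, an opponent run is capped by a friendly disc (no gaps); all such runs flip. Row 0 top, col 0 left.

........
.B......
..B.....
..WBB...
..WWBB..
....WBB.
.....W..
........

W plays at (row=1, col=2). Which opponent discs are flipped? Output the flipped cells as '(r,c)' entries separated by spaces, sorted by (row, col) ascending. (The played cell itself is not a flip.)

Answer: (2,2)

Derivation:
Dir NW: first cell '.' (not opp) -> no flip
Dir N: first cell '.' (not opp) -> no flip
Dir NE: first cell '.' (not opp) -> no flip
Dir W: opp run (1,1), next='.' -> no flip
Dir E: first cell '.' (not opp) -> no flip
Dir SW: first cell '.' (not opp) -> no flip
Dir S: opp run (2,2) capped by W -> flip
Dir SE: first cell '.' (not opp) -> no flip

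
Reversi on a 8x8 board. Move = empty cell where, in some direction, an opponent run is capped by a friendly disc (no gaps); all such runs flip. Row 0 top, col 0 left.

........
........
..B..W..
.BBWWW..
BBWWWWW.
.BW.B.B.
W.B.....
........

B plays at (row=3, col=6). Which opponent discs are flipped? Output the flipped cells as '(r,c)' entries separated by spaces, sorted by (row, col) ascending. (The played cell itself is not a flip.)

Answer: (3,3) (3,4) (3,5) (4,5) (4,6)

Derivation:
Dir NW: opp run (2,5), next='.' -> no flip
Dir N: first cell '.' (not opp) -> no flip
Dir NE: first cell '.' (not opp) -> no flip
Dir W: opp run (3,5) (3,4) (3,3) capped by B -> flip
Dir E: first cell '.' (not opp) -> no flip
Dir SW: opp run (4,5) capped by B -> flip
Dir S: opp run (4,6) capped by B -> flip
Dir SE: first cell '.' (not opp) -> no flip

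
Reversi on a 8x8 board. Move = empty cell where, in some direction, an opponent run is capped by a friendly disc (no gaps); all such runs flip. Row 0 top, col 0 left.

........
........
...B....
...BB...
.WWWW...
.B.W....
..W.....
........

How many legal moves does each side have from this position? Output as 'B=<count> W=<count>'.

Answer: B=6 W=7

Derivation:
-- B to move --
(3,0): no bracket -> illegal
(3,1): flips 1 -> legal
(3,2): no bracket -> illegal
(3,5): no bracket -> illegal
(4,0): no bracket -> illegal
(4,5): no bracket -> illegal
(5,0): no bracket -> illegal
(5,2): flips 1 -> legal
(5,4): flips 1 -> legal
(5,5): flips 1 -> legal
(6,1): no bracket -> illegal
(6,3): flips 2 -> legal
(6,4): no bracket -> illegal
(7,1): no bracket -> illegal
(7,2): no bracket -> illegal
(7,3): flips 1 -> legal
B mobility = 6
-- W to move --
(1,2): no bracket -> illegal
(1,3): flips 2 -> legal
(1,4): no bracket -> illegal
(2,2): flips 1 -> legal
(2,4): flips 2 -> legal
(2,5): flips 1 -> legal
(3,2): no bracket -> illegal
(3,5): no bracket -> illegal
(4,0): flips 1 -> legal
(4,5): no bracket -> illegal
(5,0): no bracket -> illegal
(5,2): no bracket -> illegal
(6,0): flips 1 -> legal
(6,1): flips 1 -> legal
W mobility = 7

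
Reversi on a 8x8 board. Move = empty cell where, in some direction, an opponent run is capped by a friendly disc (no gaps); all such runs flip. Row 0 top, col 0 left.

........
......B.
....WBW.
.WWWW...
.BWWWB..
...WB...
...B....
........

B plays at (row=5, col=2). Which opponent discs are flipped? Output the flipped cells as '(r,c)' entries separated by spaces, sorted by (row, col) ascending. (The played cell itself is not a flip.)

Dir NW: first cell 'B' (not opp) -> no flip
Dir N: opp run (4,2) (3,2), next='.' -> no flip
Dir NE: opp run (4,3) (3,4) capped by B -> flip
Dir W: first cell '.' (not opp) -> no flip
Dir E: opp run (5,3) capped by B -> flip
Dir SW: first cell '.' (not opp) -> no flip
Dir S: first cell '.' (not opp) -> no flip
Dir SE: first cell 'B' (not opp) -> no flip

Answer: (3,4) (4,3) (5,3)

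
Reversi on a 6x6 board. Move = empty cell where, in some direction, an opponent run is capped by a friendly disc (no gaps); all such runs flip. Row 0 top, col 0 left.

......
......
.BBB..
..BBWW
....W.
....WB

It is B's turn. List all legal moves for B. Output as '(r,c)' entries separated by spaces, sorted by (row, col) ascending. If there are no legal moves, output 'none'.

Answer: (4,5) (5,3)

Derivation:
(2,4): no bracket -> illegal
(2,5): no bracket -> illegal
(4,3): no bracket -> illegal
(4,5): flips 1 -> legal
(5,3): flips 1 -> legal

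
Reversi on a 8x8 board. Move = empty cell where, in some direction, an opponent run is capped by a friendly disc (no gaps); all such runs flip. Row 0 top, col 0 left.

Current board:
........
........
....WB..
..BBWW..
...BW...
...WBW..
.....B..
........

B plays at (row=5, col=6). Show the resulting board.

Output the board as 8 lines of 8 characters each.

Answer: ........
........
....WB..
..BBWW..
...BW...
...WBBB.
.....B..
........

Derivation:
Place B at (5,6); scan 8 dirs for brackets.
Dir NW: first cell '.' (not opp) -> no flip
Dir N: first cell '.' (not opp) -> no flip
Dir NE: first cell '.' (not opp) -> no flip
Dir W: opp run (5,5) capped by B -> flip
Dir E: first cell '.' (not opp) -> no flip
Dir SW: first cell 'B' (not opp) -> no flip
Dir S: first cell '.' (not opp) -> no flip
Dir SE: first cell '.' (not opp) -> no flip
All flips: (5,5)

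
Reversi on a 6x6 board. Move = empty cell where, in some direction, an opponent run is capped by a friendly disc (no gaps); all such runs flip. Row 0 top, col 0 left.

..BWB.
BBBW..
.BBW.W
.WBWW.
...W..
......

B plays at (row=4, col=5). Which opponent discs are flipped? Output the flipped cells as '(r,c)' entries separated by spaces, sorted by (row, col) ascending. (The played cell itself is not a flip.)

Answer: (2,3) (3,4)

Derivation:
Dir NW: opp run (3,4) (2,3) capped by B -> flip
Dir N: first cell '.' (not opp) -> no flip
Dir NE: edge -> no flip
Dir W: first cell '.' (not opp) -> no flip
Dir E: edge -> no flip
Dir SW: first cell '.' (not opp) -> no flip
Dir S: first cell '.' (not opp) -> no flip
Dir SE: edge -> no flip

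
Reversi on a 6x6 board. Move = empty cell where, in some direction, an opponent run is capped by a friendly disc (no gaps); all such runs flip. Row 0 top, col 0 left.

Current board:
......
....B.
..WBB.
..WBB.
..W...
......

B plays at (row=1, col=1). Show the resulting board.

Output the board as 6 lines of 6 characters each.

Place B at (1,1); scan 8 dirs for brackets.
Dir NW: first cell '.' (not opp) -> no flip
Dir N: first cell '.' (not opp) -> no flip
Dir NE: first cell '.' (not opp) -> no flip
Dir W: first cell '.' (not opp) -> no flip
Dir E: first cell '.' (not opp) -> no flip
Dir SW: first cell '.' (not opp) -> no flip
Dir S: first cell '.' (not opp) -> no flip
Dir SE: opp run (2,2) capped by B -> flip
All flips: (2,2)

Answer: ......
.B..B.
..BBB.
..WBB.
..W...
......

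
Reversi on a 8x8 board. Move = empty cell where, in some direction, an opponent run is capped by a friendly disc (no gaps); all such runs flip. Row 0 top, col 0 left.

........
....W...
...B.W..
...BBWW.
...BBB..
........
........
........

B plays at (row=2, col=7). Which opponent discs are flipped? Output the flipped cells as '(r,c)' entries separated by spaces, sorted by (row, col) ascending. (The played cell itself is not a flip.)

Answer: (3,6)

Derivation:
Dir NW: first cell '.' (not opp) -> no flip
Dir N: first cell '.' (not opp) -> no flip
Dir NE: edge -> no flip
Dir W: first cell '.' (not opp) -> no flip
Dir E: edge -> no flip
Dir SW: opp run (3,6) capped by B -> flip
Dir S: first cell '.' (not opp) -> no flip
Dir SE: edge -> no flip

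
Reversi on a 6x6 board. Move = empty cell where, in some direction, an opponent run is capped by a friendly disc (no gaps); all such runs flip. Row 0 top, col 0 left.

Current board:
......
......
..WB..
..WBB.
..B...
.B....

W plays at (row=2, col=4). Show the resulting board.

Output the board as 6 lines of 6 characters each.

Answer: ......
......
..WWW.
..WBB.
..B...
.B....

Derivation:
Place W at (2,4); scan 8 dirs for brackets.
Dir NW: first cell '.' (not opp) -> no flip
Dir N: first cell '.' (not opp) -> no flip
Dir NE: first cell '.' (not opp) -> no flip
Dir W: opp run (2,3) capped by W -> flip
Dir E: first cell '.' (not opp) -> no flip
Dir SW: opp run (3,3) (4,2) (5,1), next=edge -> no flip
Dir S: opp run (3,4), next='.' -> no flip
Dir SE: first cell '.' (not opp) -> no flip
All flips: (2,3)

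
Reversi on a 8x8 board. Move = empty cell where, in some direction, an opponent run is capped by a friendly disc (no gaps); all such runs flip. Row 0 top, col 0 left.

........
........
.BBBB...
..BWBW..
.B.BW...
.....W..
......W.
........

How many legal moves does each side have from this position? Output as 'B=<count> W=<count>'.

-- B to move --
(2,5): no bracket -> illegal
(2,6): no bracket -> illegal
(3,6): flips 1 -> legal
(4,2): flips 1 -> legal
(4,5): flips 1 -> legal
(4,6): flips 1 -> legal
(5,3): no bracket -> illegal
(5,4): flips 1 -> legal
(5,6): no bracket -> illegal
(5,7): no bracket -> illegal
(6,4): no bracket -> illegal
(6,5): no bracket -> illegal
(6,7): no bracket -> illegal
(7,5): no bracket -> illegal
(7,6): no bracket -> illegal
(7,7): flips 4 -> legal
B mobility = 6
-- W to move --
(1,0): no bracket -> illegal
(1,1): flips 1 -> legal
(1,2): no bracket -> illegal
(1,3): flips 2 -> legal
(1,4): flips 2 -> legal
(1,5): flips 1 -> legal
(2,0): no bracket -> illegal
(2,5): no bracket -> illegal
(3,0): no bracket -> illegal
(3,1): flips 1 -> legal
(4,0): no bracket -> illegal
(4,2): flips 1 -> legal
(4,5): no bracket -> illegal
(5,0): no bracket -> illegal
(5,1): no bracket -> illegal
(5,2): no bracket -> illegal
(5,3): flips 1 -> legal
(5,4): no bracket -> illegal
W mobility = 7

Answer: B=6 W=7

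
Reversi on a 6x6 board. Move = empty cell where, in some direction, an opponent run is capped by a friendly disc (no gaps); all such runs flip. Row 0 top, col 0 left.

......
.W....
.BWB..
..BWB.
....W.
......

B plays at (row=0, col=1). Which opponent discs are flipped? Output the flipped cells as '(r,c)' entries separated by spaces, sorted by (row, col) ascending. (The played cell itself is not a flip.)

Answer: (1,1)

Derivation:
Dir NW: edge -> no flip
Dir N: edge -> no flip
Dir NE: edge -> no flip
Dir W: first cell '.' (not opp) -> no flip
Dir E: first cell '.' (not opp) -> no flip
Dir SW: first cell '.' (not opp) -> no flip
Dir S: opp run (1,1) capped by B -> flip
Dir SE: first cell '.' (not opp) -> no flip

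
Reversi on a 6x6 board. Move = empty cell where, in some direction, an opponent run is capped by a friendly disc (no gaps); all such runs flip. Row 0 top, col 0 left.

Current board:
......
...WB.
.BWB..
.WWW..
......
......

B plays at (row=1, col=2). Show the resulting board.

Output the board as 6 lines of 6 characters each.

Answer: ......
..BBB.
.BWB..
.WWW..
......
......

Derivation:
Place B at (1,2); scan 8 dirs for brackets.
Dir NW: first cell '.' (not opp) -> no flip
Dir N: first cell '.' (not opp) -> no flip
Dir NE: first cell '.' (not opp) -> no flip
Dir W: first cell '.' (not opp) -> no flip
Dir E: opp run (1,3) capped by B -> flip
Dir SW: first cell 'B' (not opp) -> no flip
Dir S: opp run (2,2) (3,2), next='.' -> no flip
Dir SE: first cell 'B' (not opp) -> no flip
All flips: (1,3)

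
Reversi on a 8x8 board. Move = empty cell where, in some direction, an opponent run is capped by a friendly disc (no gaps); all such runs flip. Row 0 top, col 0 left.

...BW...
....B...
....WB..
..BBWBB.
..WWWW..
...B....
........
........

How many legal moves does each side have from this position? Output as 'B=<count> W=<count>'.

Answer: B=9 W=14

Derivation:
-- B to move --
(0,5): flips 1 -> legal
(1,3): flips 1 -> legal
(1,5): flips 1 -> legal
(2,3): flips 1 -> legal
(3,1): flips 1 -> legal
(4,1): no bracket -> illegal
(4,6): no bracket -> illegal
(5,1): flips 1 -> legal
(5,2): flips 3 -> legal
(5,4): flips 5 -> legal
(5,5): flips 2 -> legal
(5,6): no bracket -> illegal
B mobility = 9
-- W to move --
(0,2): flips 1 -> legal
(0,5): no bracket -> illegal
(1,2): no bracket -> illegal
(1,3): no bracket -> illegal
(1,5): flips 2 -> legal
(1,6): flips 1 -> legal
(2,1): flips 1 -> legal
(2,2): flips 2 -> legal
(2,3): flips 1 -> legal
(2,6): flips 2 -> legal
(2,7): flips 1 -> legal
(3,1): flips 2 -> legal
(3,7): flips 2 -> legal
(4,1): no bracket -> illegal
(4,6): flips 1 -> legal
(4,7): no bracket -> illegal
(5,2): no bracket -> illegal
(5,4): no bracket -> illegal
(6,2): flips 1 -> legal
(6,3): flips 1 -> legal
(6,4): flips 1 -> legal
W mobility = 14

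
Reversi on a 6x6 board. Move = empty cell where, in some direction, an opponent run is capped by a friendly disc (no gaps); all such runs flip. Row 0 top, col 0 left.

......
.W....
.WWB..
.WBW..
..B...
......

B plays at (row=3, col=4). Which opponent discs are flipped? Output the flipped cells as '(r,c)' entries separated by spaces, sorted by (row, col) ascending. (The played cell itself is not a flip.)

Answer: (3,3)

Derivation:
Dir NW: first cell 'B' (not opp) -> no flip
Dir N: first cell '.' (not opp) -> no flip
Dir NE: first cell '.' (not opp) -> no flip
Dir W: opp run (3,3) capped by B -> flip
Dir E: first cell '.' (not opp) -> no flip
Dir SW: first cell '.' (not opp) -> no flip
Dir S: first cell '.' (not opp) -> no flip
Dir SE: first cell '.' (not opp) -> no flip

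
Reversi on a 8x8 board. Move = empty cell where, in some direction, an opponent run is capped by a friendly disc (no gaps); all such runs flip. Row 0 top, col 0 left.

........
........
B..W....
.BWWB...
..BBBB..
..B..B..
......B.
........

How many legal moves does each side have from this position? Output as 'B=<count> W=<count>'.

Answer: B=5 W=8

Derivation:
-- B to move --
(1,2): flips 1 -> legal
(1,3): flips 2 -> legal
(1,4): no bracket -> illegal
(2,1): flips 1 -> legal
(2,2): flips 2 -> legal
(2,4): flips 1 -> legal
(4,1): no bracket -> illegal
B mobility = 5
-- W to move --
(1,0): no bracket -> illegal
(1,1): no bracket -> illegal
(2,1): no bracket -> illegal
(2,2): no bracket -> illegal
(2,4): no bracket -> illegal
(2,5): no bracket -> illegal
(3,0): flips 1 -> legal
(3,5): flips 1 -> legal
(3,6): no bracket -> illegal
(4,0): no bracket -> illegal
(4,1): no bracket -> illegal
(4,6): no bracket -> illegal
(5,1): flips 1 -> legal
(5,3): flips 1 -> legal
(5,4): flips 1 -> legal
(5,6): flips 2 -> legal
(5,7): no bracket -> illegal
(6,1): no bracket -> illegal
(6,2): flips 2 -> legal
(6,3): no bracket -> illegal
(6,4): no bracket -> illegal
(6,5): no bracket -> illegal
(6,7): no bracket -> illegal
(7,5): no bracket -> illegal
(7,6): no bracket -> illegal
(7,7): flips 3 -> legal
W mobility = 8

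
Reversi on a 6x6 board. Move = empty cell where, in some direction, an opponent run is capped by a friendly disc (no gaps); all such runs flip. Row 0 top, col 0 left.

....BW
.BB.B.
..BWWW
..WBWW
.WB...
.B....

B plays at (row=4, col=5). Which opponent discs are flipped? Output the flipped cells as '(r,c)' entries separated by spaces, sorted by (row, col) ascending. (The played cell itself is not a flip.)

Dir NW: opp run (3,4) (2,3) capped by B -> flip
Dir N: opp run (3,5) (2,5), next='.' -> no flip
Dir NE: edge -> no flip
Dir W: first cell '.' (not opp) -> no flip
Dir E: edge -> no flip
Dir SW: first cell '.' (not opp) -> no flip
Dir S: first cell '.' (not opp) -> no flip
Dir SE: edge -> no flip

Answer: (2,3) (3,4)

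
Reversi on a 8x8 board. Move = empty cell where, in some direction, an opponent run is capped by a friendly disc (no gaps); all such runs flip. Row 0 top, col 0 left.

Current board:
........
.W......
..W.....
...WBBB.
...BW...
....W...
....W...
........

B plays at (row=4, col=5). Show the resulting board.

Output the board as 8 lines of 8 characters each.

Place B at (4,5); scan 8 dirs for brackets.
Dir NW: first cell 'B' (not opp) -> no flip
Dir N: first cell 'B' (not opp) -> no flip
Dir NE: first cell 'B' (not opp) -> no flip
Dir W: opp run (4,4) capped by B -> flip
Dir E: first cell '.' (not opp) -> no flip
Dir SW: opp run (5,4), next='.' -> no flip
Dir S: first cell '.' (not opp) -> no flip
Dir SE: first cell '.' (not opp) -> no flip
All flips: (4,4)

Answer: ........
.W......
..W.....
...WBBB.
...BBB..
....W...
....W...
........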